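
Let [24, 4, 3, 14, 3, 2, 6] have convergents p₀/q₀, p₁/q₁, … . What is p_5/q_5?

32179/1328

Using pₖ = aₖpₖ₋₁ + pₖ₋₂, qₖ = aₖqₖ₋₁ + qₖ₋₂ (with p₋₁=1, p₋₂=0, q₋₁=0, q₋₂=1):
  k=0: a=24, p=24, q=1
  k=1: a=4, p=97, q=4
  k=2: a=3, p=315, q=13
  k=3: a=14, p=4507, q=186
  k=4: a=3, p=13836, q=571
  k=5: a=2, p=32179, q=1328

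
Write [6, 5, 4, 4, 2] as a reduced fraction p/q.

1232/199

Fold from the inside: start with 2/1.
  4 + 1/2 = 9/2
  4 + 2/9 = 38/9
  5 + 9/38 = 199/38
  6 + 38/199 = 1232/199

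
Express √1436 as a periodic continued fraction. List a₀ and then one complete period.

[37; 1, 8, 2, 18, 2, 8, 1, 74]

a₀ = ⌊√1436⌋ = 37.
With m₀=0, d₀=1 and mₖ₊₁ = dₖaₖ − mₖ, dₖ₊₁ = (n − mₖ₊₁²)/dₖ, aₖ₊₁ = ⌊(a₀+mₖ₊₁)/dₖ₊₁⌋:
  k=1: m=37, d=67, a=1
  k=2: m=30, d=8, a=8
  k=3: m=34, d=35, a=2
  k=4: m=36, d=4, a=18
  k=5: m=36, d=35, a=2
  k=6: m=34, d=8, a=8
  k=7: m=30, d=67, a=1
  k=8: m=37, d=1, a=74
d=1 and a=2a₀=74 at k=8, so the next step gives (m, d) = (37, 67) again — its k=1 value — and the period has length 8.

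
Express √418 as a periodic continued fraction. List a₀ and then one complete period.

[20; 2, 4, 20, 4, 2, 40]

a₀ = ⌊√418⌋ = 20.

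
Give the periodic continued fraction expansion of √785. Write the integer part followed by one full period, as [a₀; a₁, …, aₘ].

a₀ = ⌊√785⌋ = 28.
With m₀=0, d₀=1 and mₖ₊₁ = dₖaₖ − mₖ, dₖ₊₁ = (n − mₖ₊₁²)/dₖ, aₖ₊₁ = ⌊(a₀+mₖ₊₁)/dₖ₊₁⌋:
  k=1: m=28, d=1, a=56
d=1 and a=2a₀=56 at k=1, so the next step gives (m, d) = (28, 1) again — its k=1 value — and the period has length 1.

[28; 56]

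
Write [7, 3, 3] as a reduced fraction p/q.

73/10

Fold from the inside: start with 3/1.
  3 + 1/3 = 10/3
  7 + 3/10 = 73/10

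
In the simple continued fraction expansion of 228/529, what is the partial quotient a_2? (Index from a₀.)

3

228 = 0·529 + 228   →  a_0 = 0
529 = 2·228 + 73   →  a_1 = 2
228 = 3·73 + 9   →  a_2 = 3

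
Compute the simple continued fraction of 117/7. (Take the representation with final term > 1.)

[16; 1, 2, 2]

117 = 16*7 + 5
7 = 1*5 + 2
5 = 2*2 + 1
2 = 2*1 + 0  (stop)
So 117/7 = [16; 1, 2, 2].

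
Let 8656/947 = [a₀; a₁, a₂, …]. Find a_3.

8656 = 9·947 + 133   →  a_0 = 9
947 = 7·133 + 16   →  a_1 = 7
133 = 8·16 + 5   →  a_2 = 8
16 = 3·5 + 1   →  a_3 = 3

3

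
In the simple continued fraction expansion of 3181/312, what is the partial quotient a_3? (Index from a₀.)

1

3181 = 10·312 + 61   →  a_0 = 10
312 = 5·61 + 7   →  a_1 = 5
61 = 8·7 + 5   →  a_2 = 8
7 = 1·5 + 2   →  a_3 = 1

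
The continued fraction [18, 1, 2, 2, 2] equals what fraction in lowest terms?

Using pₖ = aₖpₖ₋₁ + pₖ₋₂ and qₖ = aₖqₖ₋₁ + qₖ₋₂:
  k=0: a=18, p=18, q=1
  k=1: a=1, p=19, q=1
  k=2: a=2, p=56, q=3
  k=3: a=2, p=131, q=7
  k=4: a=2, p=318, q=17

318/17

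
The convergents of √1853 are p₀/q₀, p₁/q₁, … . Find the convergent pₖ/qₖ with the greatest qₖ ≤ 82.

√1853 = [43; 21, 1, 1, 21, 86, …] (period length 5).
Convergents:
  p_0/q_0 = 43/1
  p_1/q_1 = 904/21
  p_2/q_2 = 947/22
  p_3/q_3 = 1851/43
  p_4/q_4 = 39818/925
q_3 = 43 ≤ 82 < 925 = q_4, so the answer is 1851/43.

1851/43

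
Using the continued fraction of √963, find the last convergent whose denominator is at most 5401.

√963 = [31; 31, 62, …] (period length 2).
Convergents:
  p_0/q_0 = 31/1
  p_1/q_1 = 962/31
  p_2/q_2 = 59675/1923
  p_3/q_3 = 1850887/59644
q_2 = 1923 ≤ 5401 < 59644 = q_3, so the answer is 59675/1923.

59675/1923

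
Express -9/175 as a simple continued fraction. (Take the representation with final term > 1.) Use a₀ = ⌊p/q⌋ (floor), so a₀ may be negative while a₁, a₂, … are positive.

[-1; 1, 18, 2, 4]

-9 = -1×175 + 166
175 = 1×166 + 9
166 = 18×9 + 4
9 = 2×4 + 1
4 = 4×1 + 0  (stop)
So -9/175 = [-1; 1, 18, 2, 4].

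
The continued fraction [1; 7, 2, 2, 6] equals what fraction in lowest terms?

Fold from the inside: start with 6/1.
  2 + 1/6 = 13/6
  2 + 6/13 = 32/13
  7 + 13/32 = 237/32
  1 + 32/237 = 269/237

269/237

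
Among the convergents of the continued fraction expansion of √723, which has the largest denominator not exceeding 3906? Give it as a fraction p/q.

104086/3871

√723 = [26; 1, 7, 1, 52, …] (period length 4).
Convergents:
  p_0/q_0 = 26/1
  p_1/q_1 = 27/1
  p_2/q_2 = 215/8
  p_3/q_3 = 242/9
  p_4/q_4 = 12799/476
  p_5/q_5 = 13041/485
  p_6/q_6 = 104086/3871
  p_7/q_7 = 117127/4356
q_6 = 3871 ≤ 3906 < 4356 = q_7, so the answer is 104086/3871.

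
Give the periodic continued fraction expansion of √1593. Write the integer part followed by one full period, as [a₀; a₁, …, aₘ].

a₀ = ⌊√1593⌋ = 39.
With m₀=0, d₀=1 and mₖ₊₁ = dₖaₖ − mₖ, dₖ₊₁ = (n − mₖ₊₁²)/dₖ, aₖ₊₁ = ⌊(a₀+mₖ₊₁)/dₖ₊₁⌋:
  k=1: m=39, d=72, a=1
  k=2: m=33, d=7, a=10
  k=3: m=37, d=32, a=2
  k=4: m=27, d=27, a=2
  k=5: m=27, d=32, a=2
  k=6: m=37, d=7, a=10
  k=7: m=33, d=72, a=1
  k=8: m=39, d=1, a=78
d=1 and a=2a₀=78 at k=8, so the next step gives (m, d) = (39, 72) again — its k=1 value — and the period has length 8.

[39; 1, 10, 2, 2, 2, 10, 1, 78]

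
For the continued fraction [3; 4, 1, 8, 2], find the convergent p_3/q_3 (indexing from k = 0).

141/44

Using pₖ = aₖpₖ₋₁ + pₖ₋₂, qₖ = aₖqₖ₋₁ + qₖ₋₂ (with p₋₁=1, p₋₂=0, q₋₁=0, q₋₂=1):
  k=0: a=3, p=3, q=1
  k=1: a=4, p=13, q=4
  k=2: a=1, p=16, q=5
  k=3: a=8, p=141, q=44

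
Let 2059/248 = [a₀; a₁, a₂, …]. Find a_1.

2059 = 8·248 + 75   →  a_0 = 8
248 = 3·75 + 23   →  a_1 = 3

3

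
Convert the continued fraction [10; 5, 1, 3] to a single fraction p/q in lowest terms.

Fold from the inside: start with 3/1.
  1 + 1/3 = 4/3
  5 + 3/4 = 23/4
  10 + 4/23 = 234/23

234/23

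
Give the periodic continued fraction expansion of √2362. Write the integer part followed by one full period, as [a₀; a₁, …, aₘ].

a₀ = ⌊√2362⌋ = 48.
With m₀=0, d₀=1 and mₖ₊₁ = dₖaₖ − mₖ, dₖ₊₁ = (n − mₖ₊₁²)/dₖ, aₖ₊₁ = ⌊(a₀+mₖ₊₁)/dₖ₊₁⌋:
  k=1: m=48, d=58, a=1
  k=2: m=10, d=39, a=1
  k=3: m=29, d=39, a=1
  k=4: m=10, d=58, a=1
  k=5: m=48, d=1, a=96
d=1 and a=2a₀=96 at k=5, so the next step gives (m, d) = (48, 58) again — its k=1 value — and the period has length 5.

[48; 1, 1, 1, 1, 96]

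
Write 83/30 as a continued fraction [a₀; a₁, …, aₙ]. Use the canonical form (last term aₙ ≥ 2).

83 = 2*30 + 23
30 = 1*23 + 7
23 = 3*7 + 2
7 = 3*2 + 1
2 = 2*1 + 0  (stop)
So 83/30 = [2; 1, 3, 3, 2].

[2; 1, 3, 3, 2]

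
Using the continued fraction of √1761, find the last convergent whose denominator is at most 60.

1175/28

√1761 = [41; 1, 26, 1, 82, …] (period length 4).
Convergents:
  p_0/q_0 = 41/1
  p_1/q_1 = 42/1
  p_2/q_2 = 1133/27
  p_3/q_3 = 1175/28
  p_4/q_4 = 97483/2323
q_3 = 28 ≤ 60 < 2323 = q_4, so the answer is 1175/28.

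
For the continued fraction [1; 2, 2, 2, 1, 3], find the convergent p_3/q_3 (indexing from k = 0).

Using pₖ = aₖpₖ₋₁ + pₖ₋₂, qₖ = aₖqₖ₋₁ + qₖ₋₂ (with p₋₁=1, p₋₂=0, q₋₁=0, q₋₂=1):
  k=0: a=1, p=1, q=1
  k=1: a=2, p=3, q=2
  k=2: a=2, p=7, q=5
  k=3: a=2, p=17, q=12

17/12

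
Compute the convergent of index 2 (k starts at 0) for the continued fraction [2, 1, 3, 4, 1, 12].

Using pₖ = aₖpₖ₋₁ + pₖ₋₂, qₖ = aₖqₖ₋₁ + qₖ₋₂ (with p₋₁=1, p₋₂=0, q₋₁=0, q₋₂=1):
  k=0: a=2, p=2, q=1
  k=1: a=1, p=3, q=1
  k=2: a=3, p=11, q=4

11/4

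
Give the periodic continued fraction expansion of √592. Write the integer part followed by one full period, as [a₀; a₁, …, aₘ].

a₀ = ⌊√592⌋ = 24.
With m₀=0, d₀=1 and mₖ₊₁ = dₖaₖ − mₖ, dₖ₊₁ = (n − mₖ₊₁²)/dₖ, aₖ₊₁ = ⌊(a₀+mₖ₊₁)/dₖ₊₁⌋:
  k=1: m=24, d=16, a=3
  k=2: m=24, d=1, a=48
d=1 and a=2a₀=48 at k=2, so the next step gives (m, d) = (24, 16) again — its k=1 value — and the period has length 2.

[24; 3, 48]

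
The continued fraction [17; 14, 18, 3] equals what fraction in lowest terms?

13196/773

Fold from the inside: start with 3/1.
  18 + 1/3 = 55/3
  14 + 3/55 = 773/55
  17 + 55/773 = 13196/773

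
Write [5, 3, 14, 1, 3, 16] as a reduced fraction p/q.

15669/2942

Using pₖ = aₖpₖ₋₁ + pₖ₋₂ and qₖ = aₖqₖ₋₁ + qₖ₋₂:
  k=0: a=5, p=5, q=1
  k=1: a=3, p=16, q=3
  k=2: a=14, p=229, q=43
  k=3: a=1, p=245, q=46
  k=4: a=3, p=964, q=181
  k=5: a=16, p=15669, q=2942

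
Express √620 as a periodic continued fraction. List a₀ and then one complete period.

a₀ = ⌊√620⌋ = 24.
With m₀=0, d₀=1 and mₖ₊₁ = dₖaₖ − mₖ, dₖ₊₁ = (n − mₖ₊₁²)/dₖ, aₖ₊₁ = ⌊(a₀+mₖ₊₁)/dₖ₊₁⌋:
  k=1: m=24, d=44, a=1
  k=2: m=20, d=5, a=8
  k=3: m=20, d=44, a=1
  k=4: m=24, d=1, a=48
d=1 and a=2a₀=48 at k=4, so the next step gives (m, d) = (24, 44) again — its k=1 value — and the period has length 4.

[24; 1, 8, 1, 48]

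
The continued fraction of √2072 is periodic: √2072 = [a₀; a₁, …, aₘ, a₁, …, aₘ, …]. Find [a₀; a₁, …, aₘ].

a₀ = ⌊√2072⌋ = 45.
With m₀=0, d₀=1 and mₖ₊₁ = dₖaₖ − mₖ, dₖ₊₁ = (n − mₖ₊₁²)/dₖ, aₖ₊₁ = ⌊(a₀+mₖ₊₁)/dₖ₊₁⌋:
  k=1: m=45, d=47, a=1
  k=2: m=2, d=44, a=1
  k=3: m=42, d=7, a=12
  k=4: m=42, d=44, a=1
  k=5: m=2, d=47, a=1
  k=6: m=45, d=1, a=90
d=1 and a=2a₀=90 at k=6, so the next step gives (m, d) = (45, 47) again — its k=1 value — and the period has length 6.

[45; 1, 1, 12, 1, 1, 90]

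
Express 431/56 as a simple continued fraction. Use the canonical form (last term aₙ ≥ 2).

431 = 7·56 + 39
56 = 1·39 + 17
39 = 2·17 + 5
17 = 3·5 + 2
5 = 2·2 + 1
2 = 2·1 + 0  (stop)
So 431/56 = [7; 1, 2, 3, 2, 2].

[7; 1, 2, 3, 2, 2]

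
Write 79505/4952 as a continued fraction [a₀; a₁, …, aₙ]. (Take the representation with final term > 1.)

79505 = 16×4952 + 273
4952 = 18×273 + 38
273 = 7×38 + 7
38 = 5×7 + 3
7 = 2×3 + 1
3 = 3×1 + 0  (stop)
So 79505/4952 = [16; 18, 7, 5, 2, 3].

[16; 18, 7, 5, 2, 3]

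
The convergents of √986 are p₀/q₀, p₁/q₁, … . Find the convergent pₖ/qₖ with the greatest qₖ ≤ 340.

√986 = [31; 2, 2, 62, …] (period length 3).
Convergents:
  p_0/q_0 = 31/1
  p_1/q_1 = 63/2
  p_2/q_2 = 157/5
  p_3/q_3 = 9797/312
  p_4/q_4 = 19751/629
q_3 = 312 ≤ 340 < 629 = q_4, so the answer is 9797/312.

9797/312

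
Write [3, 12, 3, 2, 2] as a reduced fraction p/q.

Fold from the inside: start with 2/1.
  2 + 1/2 = 5/2
  3 + 2/5 = 17/5
  12 + 5/17 = 209/17
  3 + 17/209 = 644/209

644/209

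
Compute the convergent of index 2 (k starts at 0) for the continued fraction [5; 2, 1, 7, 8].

Using pₖ = aₖpₖ₋₁ + pₖ₋₂, qₖ = aₖqₖ₋₁ + qₖ₋₂ (with p₋₁=1, p₋₂=0, q₋₁=0, q₋₂=1):
  k=0: a=5, p=5, q=1
  k=1: a=2, p=11, q=2
  k=2: a=1, p=16, q=3

16/3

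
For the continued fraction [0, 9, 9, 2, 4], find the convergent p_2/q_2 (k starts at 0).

Using pₖ = aₖpₖ₋₁ + pₖ₋₂, qₖ = aₖqₖ₋₁ + qₖ₋₂ (with p₋₁=1, p₋₂=0, q₋₁=0, q₋₂=1):
  k=0: a=0, p=0, q=1
  k=1: a=9, p=1, q=9
  k=2: a=9, p=9, q=82

9/82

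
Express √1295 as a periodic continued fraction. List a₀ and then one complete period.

[35; 1, 70]

a₀ = ⌊√1295⌋ = 35.
With m₀=0, d₀=1 and mₖ₊₁ = dₖaₖ − mₖ, dₖ₊₁ = (n − mₖ₊₁²)/dₖ, aₖ₊₁ = ⌊(a₀+mₖ₊₁)/dₖ₊₁⌋:
  k=1: m=35, d=70, a=1
  k=2: m=35, d=1, a=70
d=1 and a=2a₀=70 at k=2, so the next step gives (m, d) = (35, 70) again — its k=1 value — and the period has length 2.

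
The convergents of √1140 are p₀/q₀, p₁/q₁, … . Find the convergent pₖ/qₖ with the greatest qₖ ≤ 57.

1857/55

√1140 = [33; 1, 3, 4, 3, 1, 66, …] (period length 6).
Convergents:
  p_0/q_0 = 33/1
  p_1/q_1 = 34/1
  p_2/q_2 = 135/4
  p_3/q_3 = 574/17
  p_4/q_4 = 1857/55
  p_5/q_5 = 2431/72
q_4 = 55 ≤ 57 < 72 = q_5, so the answer is 1857/55.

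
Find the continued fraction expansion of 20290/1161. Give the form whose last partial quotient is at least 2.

[17; 2, 10, 18, 3]

20290 = 17·1161 + 553
1161 = 2·553 + 55
553 = 10·55 + 3
55 = 18·3 + 1
3 = 3·1 + 0  (stop)
So 20290/1161 = [17; 2, 10, 18, 3].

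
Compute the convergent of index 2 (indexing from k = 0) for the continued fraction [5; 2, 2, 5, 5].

27/5

Using pₖ = aₖpₖ₋₁ + pₖ₋₂, qₖ = aₖqₖ₋₁ + qₖ₋₂ (with p₋₁=1, p₋₂=0, q₋₁=0, q₋₂=1):
  k=0: a=5, p=5, q=1
  k=1: a=2, p=11, q=2
  k=2: a=2, p=27, q=5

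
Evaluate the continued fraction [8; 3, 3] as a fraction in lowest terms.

83/10

Fold from the inside: start with 3/1.
  3 + 1/3 = 10/3
  8 + 3/10 = 83/10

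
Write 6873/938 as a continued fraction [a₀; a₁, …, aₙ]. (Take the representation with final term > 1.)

6873 = 7*938 + 307
938 = 3*307 + 17
307 = 18*17 + 1
17 = 17*1 + 0  (stop)
So 6873/938 = [7; 3, 18, 17].

[7; 3, 18, 17]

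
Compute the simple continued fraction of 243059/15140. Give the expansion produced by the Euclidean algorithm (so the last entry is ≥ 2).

243059 = 16×15140 + 819
15140 = 18×819 + 398
819 = 2×398 + 23
398 = 17×23 + 7
23 = 3×7 + 2
7 = 3×2 + 1
2 = 2×1 + 0  (stop)
So 243059/15140 = [16; 18, 2, 17, 3, 3, 2].

[16; 18, 2, 17, 3, 3, 2]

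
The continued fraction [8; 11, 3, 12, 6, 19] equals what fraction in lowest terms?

394960/48831

Using pₖ = aₖpₖ₋₁ + pₖ₋₂ and qₖ = aₖqₖ₋₁ + qₖ₋₂:
  k=0: a=8, p=8, q=1
  k=1: a=11, p=89, q=11
  k=2: a=3, p=275, q=34
  k=3: a=12, p=3389, q=419
  k=4: a=6, p=20609, q=2548
  k=5: a=19, p=394960, q=48831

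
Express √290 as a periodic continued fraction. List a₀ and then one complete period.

[17; 34]

a₀ = ⌊√290⌋ = 17.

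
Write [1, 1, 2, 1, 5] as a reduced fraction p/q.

Using pₖ = aₖpₖ₋₁ + pₖ₋₂ and qₖ = aₖqₖ₋₁ + qₖ₋₂:
  k=0: a=1, p=1, q=1
  k=1: a=1, p=2, q=1
  k=2: a=2, p=5, q=3
  k=3: a=1, p=7, q=4
  k=4: a=5, p=40, q=23

40/23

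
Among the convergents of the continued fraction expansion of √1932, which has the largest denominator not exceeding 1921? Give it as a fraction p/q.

84085/1913

√1932 = [43; 1, 20, 1, 86, …] (period length 4).
Convergents:
  p_0/q_0 = 43/1
  p_1/q_1 = 44/1
  p_2/q_2 = 923/21
  p_3/q_3 = 967/22
  p_4/q_4 = 84085/1913
  p_5/q_5 = 85052/1935
q_4 = 1913 ≤ 1921 < 1935 = q_5, so the answer is 84085/1913.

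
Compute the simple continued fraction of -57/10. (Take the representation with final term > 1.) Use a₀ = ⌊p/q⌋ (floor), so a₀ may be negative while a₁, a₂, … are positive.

[-6; 3, 3]

-57 = -6×10 + 3
10 = 3×3 + 1
3 = 3×1 + 0  (stop)
So -57/10 = [-6; 3, 3].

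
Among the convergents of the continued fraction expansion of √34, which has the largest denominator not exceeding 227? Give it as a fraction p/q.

414/71

√34 = [5; 1, 4, 1, 10, …] (period length 4).
Convergents:
  p_0/q_0 = 5/1
  p_1/q_1 = 6/1
  p_2/q_2 = 29/5
  p_3/q_3 = 35/6
  p_4/q_4 = 379/65
  p_5/q_5 = 414/71
  p_6/q_6 = 2035/349
q_5 = 71 ≤ 227 < 349 = q_6, so the answer is 414/71.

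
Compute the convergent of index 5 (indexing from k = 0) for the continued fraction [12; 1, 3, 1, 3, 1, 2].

307/24

Using pₖ = aₖpₖ₋₁ + pₖ₋₂, qₖ = aₖqₖ₋₁ + qₖ₋₂ (with p₋₁=1, p₋₂=0, q₋₁=0, q₋₂=1):
  k=0: a=12, p=12, q=1
  k=1: a=1, p=13, q=1
  k=2: a=3, p=51, q=4
  k=3: a=1, p=64, q=5
  k=4: a=3, p=243, q=19
  k=5: a=1, p=307, q=24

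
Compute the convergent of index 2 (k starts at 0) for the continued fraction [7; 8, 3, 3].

178/25

Using pₖ = aₖpₖ₋₁ + pₖ₋₂, qₖ = aₖqₖ₋₁ + qₖ₋₂ (with p₋₁=1, p₋₂=0, q₋₁=0, q₋₂=1):
  k=0: a=7, p=7, q=1
  k=1: a=8, p=57, q=8
  k=2: a=3, p=178, q=25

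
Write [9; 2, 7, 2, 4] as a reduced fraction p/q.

Fold from the inside: start with 4/1.
  2 + 1/4 = 9/4
  7 + 4/9 = 67/9
  2 + 9/67 = 143/67
  9 + 67/143 = 1354/143

1354/143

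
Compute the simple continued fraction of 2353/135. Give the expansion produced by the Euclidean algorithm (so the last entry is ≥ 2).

[17; 2, 3, 19]

2353 = 17×135 + 58
135 = 2×58 + 19
58 = 3×19 + 1
19 = 19×1 + 0  (stop)
So 2353/135 = [17; 2, 3, 19].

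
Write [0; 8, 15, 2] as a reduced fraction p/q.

Fold from the inside: start with 2/1.
  15 + 1/2 = 31/2
  8 + 2/31 = 250/31
  0 + 31/250 = 31/250

31/250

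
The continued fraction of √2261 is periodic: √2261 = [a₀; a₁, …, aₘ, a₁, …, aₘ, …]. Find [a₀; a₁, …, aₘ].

[47; 1, 1, 4, 1, 1, 94]

a₀ = ⌊√2261⌋ = 47.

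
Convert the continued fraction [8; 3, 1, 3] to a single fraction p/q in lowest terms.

Fold from the inside: start with 3/1.
  1 + 1/3 = 4/3
  3 + 3/4 = 15/4
  8 + 4/15 = 124/15

124/15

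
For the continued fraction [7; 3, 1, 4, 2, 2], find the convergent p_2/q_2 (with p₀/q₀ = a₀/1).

29/4

Using pₖ = aₖpₖ₋₁ + pₖ₋₂, qₖ = aₖqₖ₋₁ + qₖ₋₂ (with p₋₁=1, p₋₂=0, q₋₁=0, q₋₂=1):
  k=0: a=7, p=7, q=1
  k=1: a=3, p=22, q=3
  k=2: a=1, p=29, q=4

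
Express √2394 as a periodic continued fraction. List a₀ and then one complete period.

a₀ = ⌊√2394⌋ = 48.

[48; 1, 12, 1, 96]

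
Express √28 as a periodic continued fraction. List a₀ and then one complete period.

[5; 3, 2, 3, 10]

a₀ = ⌊√28⌋ = 5.
With m₀=0, d₀=1 and mₖ₊₁ = dₖaₖ − mₖ, dₖ₊₁ = (n − mₖ₊₁²)/dₖ, aₖ₊₁ = ⌊(a₀+mₖ₊₁)/dₖ₊₁⌋:
  k=1: m=5, d=3, a=3
  k=2: m=4, d=4, a=2
  k=3: m=4, d=3, a=3
  k=4: m=5, d=1, a=10
d=1 and a=2a₀=10 at k=4, so the next step gives (m, d) = (5, 3) again — its k=1 value — and the period has length 4.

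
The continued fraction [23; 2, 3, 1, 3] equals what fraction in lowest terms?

797/34

Fold from the inside: start with 3/1.
  1 + 1/3 = 4/3
  3 + 3/4 = 15/4
  2 + 4/15 = 34/15
  23 + 15/34 = 797/34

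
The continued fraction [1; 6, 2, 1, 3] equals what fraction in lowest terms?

Fold from the inside: start with 3/1.
  1 + 1/3 = 4/3
  2 + 3/4 = 11/4
  6 + 4/11 = 70/11
  1 + 11/70 = 81/70

81/70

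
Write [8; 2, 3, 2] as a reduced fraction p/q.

135/16

Using pₖ = aₖpₖ₋₁ + pₖ₋₂ and qₖ = aₖqₖ₋₁ + qₖ₋₂:
  k=0: a=8, p=8, q=1
  k=1: a=2, p=17, q=2
  k=2: a=3, p=59, q=7
  k=3: a=2, p=135, q=16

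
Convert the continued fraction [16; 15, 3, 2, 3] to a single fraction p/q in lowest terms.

5896/367

Using pₖ = aₖpₖ₋₁ + pₖ₋₂ and qₖ = aₖqₖ₋₁ + qₖ₋₂:
  k=0: a=16, p=16, q=1
  k=1: a=15, p=241, q=15
  k=2: a=3, p=739, q=46
  k=3: a=2, p=1719, q=107
  k=4: a=3, p=5896, q=367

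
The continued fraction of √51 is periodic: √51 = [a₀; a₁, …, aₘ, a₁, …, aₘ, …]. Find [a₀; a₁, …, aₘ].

[7; 7, 14]

a₀ = ⌊√51⌋ = 7.
With m₀=0, d₀=1 and mₖ₊₁ = dₖaₖ − mₖ, dₖ₊₁ = (n − mₖ₊₁²)/dₖ, aₖ₊₁ = ⌊(a₀+mₖ₊₁)/dₖ₊₁⌋:
  k=1: m=7, d=2, a=7
  k=2: m=7, d=1, a=14
d=1 and a=2a₀=14 at k=2, so the next step gives (m, d) = (7, 2) again — its k=1 value — and the period has length 2.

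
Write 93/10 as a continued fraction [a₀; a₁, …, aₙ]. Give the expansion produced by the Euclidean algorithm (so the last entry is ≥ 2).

[9; 3, 3]

93 = 9·10 + 3
10 = 3·3 + 1
3 = 3·1 + 0  (stop)
So 93/10 = [9; 3, 3].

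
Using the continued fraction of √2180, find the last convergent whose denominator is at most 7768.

183727/3935

√2180 = [46; 1, 2, 4, 2, 1, 92, …] (period length 6).
Convergents:
  p_0/q_0 = 46/1
  p_1/q_1 = 47/1
  p_2/q_2 = 140/3
  p_3/q_3 = 607/13
  p_4/q_4 = 1354/29
  p_5/q_5 = 1961/42
  p_6/q_6 = 181766/3893
  p_7/q_7 = 183727/3935
  p_8/q_8 = 549220/11763
q_7 = 3935 ≤ 7768 < 11763 = q_8, so the answer is 183727/3935.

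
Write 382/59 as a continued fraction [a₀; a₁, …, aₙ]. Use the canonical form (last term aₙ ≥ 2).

382 = 6*59 + 28
59 = 2*28 + 3
28 = 9*3 + 1
3 = 3*1 + 0  (stop)
So 382/59 = [6; 2, 9, 3].

[6; 2, 9, 3]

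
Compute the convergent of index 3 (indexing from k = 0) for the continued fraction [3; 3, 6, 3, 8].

199/60

Using pₖ = aₖpₖ₋₁ + pₖ₋₂, qₖ = aₖqₖ₋₁ + qₖ₋₂ (with p₋₁=1, p₋₂=0, q₋₁=0, q₋₂=1):
  k=0: a=3, p=3, q=1
  k=1: a=3, p=10, q=3
  k=2: a=6, p=63, q=19
  k=3: a=3, p=199, q=60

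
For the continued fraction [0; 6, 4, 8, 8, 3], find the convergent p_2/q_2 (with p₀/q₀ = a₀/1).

4/25

Using pₖ = aₖpₖ₋₁ + pₖ₋₂, qₖ = aₖqₖ₋₁ + qₖ₋₂ (with p₋₁=1, p₋₂=0, q₋₁=0, q₋₂=1):
  k=0: a=0, p=0, q=1
  k=1: a=6, p=1, q=6
  k=2: a=4, p=4, q=25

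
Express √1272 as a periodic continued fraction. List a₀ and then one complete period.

[35; 1, 1, 1, 70]

a₀ = ⌊√1272⌋ = 35.
With m₀=0, d₀=1 and mₖ₊₁ = dₖaₖ − mₖ, dₖ₊₁ = (n − mₖ₊₁²)/dₖ, aₖ₊₁ = ⌊(a₀+mₖ₊₁)/dₖ₊₁⌋:
  k=1: m=35, d=47, a=1
  k=2: m=12, d=24, a=1
  k=3: m=12, d=47, a=1
  k=4: m=35, d=1, a=70
d=1 and a=2a₀=70 at k=4, so the next step gives (m, d) = (35, 47) again — its k=1 value — and the period has length 4.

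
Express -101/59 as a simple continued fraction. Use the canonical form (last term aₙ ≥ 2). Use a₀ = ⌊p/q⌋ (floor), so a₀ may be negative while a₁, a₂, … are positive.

[-2; 3, 2, 8]

-101 = -2*59 + 17
59 = 3*17 + 8
17 = 2*8 + 1
8 = 8*1 + 0  (stop)
So -101/59 = [-2; 3, 2, 8].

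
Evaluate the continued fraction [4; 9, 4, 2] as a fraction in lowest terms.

341/83

Fold from the inside: start with 2/1.
  4 + 1/2 = 9/2
  9 + 2/9 = 83/9
  4 + 9/83 = 341/83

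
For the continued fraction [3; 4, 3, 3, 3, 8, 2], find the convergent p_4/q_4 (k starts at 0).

Using pₖ = aₖpₖ₋₁ + pₖ₋₂, qₖ = aₖqₖ₋₁ + qₖ₋₂ (with p₋₁=1, p₋₂=0, q₋₁=0, q₋₂=1):
  k=0: a=3, p=3, q=1
  k=1: a=4, p=13, q=4
  k=2: a=3, p=42, q=13
  k=3: a=3, p=139, q=43
  k=4: a=3, p=459, q=142

459/142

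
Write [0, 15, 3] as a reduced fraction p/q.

Using pₖ = aₖpₖ₋₁ + pₖ₋₂ and qₖ = aₖqₖ₋₁ + qₖ₋₂:
  k=0: a=0, p=0, q=1
  k=1: a=15, p=1, q=15
  k=2: a=3, p=3, q=46

3/46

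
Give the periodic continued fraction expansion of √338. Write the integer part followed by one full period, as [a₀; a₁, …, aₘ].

a₀ = ⌊√338⌋ = 18.
With m₀=0, d₀=1 and mₖ₊₁ = dₖaₖ − mₖ, dₖ₊₁ = (n − mₖ₊₁²)/dₖ, aₖ₊₁ = ⌊(a₀+mₖ₊₁)/dₖ₊₁⌋:
  k=1: m=18, d=14, a=2
  k=2: m=10, d=17, a=1
  k=3: m=7, d=17, a=1
  k=4: m=10, d=14, a=2
  k=5: m=18, d=1, a=36
d=1 and a=2a₀=36 at k=5, so the next step gives (m, d) = (18, 14) again — its k=1 value — and the period has length 5.

[18; 2, 1, 1, 2, 36]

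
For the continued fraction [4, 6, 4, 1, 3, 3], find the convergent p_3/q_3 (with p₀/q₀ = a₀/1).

Using pₖ = aₖpₖ₋₁ + pₖ₋₂, qₖ = aₖqₖ₋₁ + qₖ₋₂ (with p₋₁=1, p₋₂=0, q₋₁=0, q₋₂=1):
  k=0: a=4, p=4, q=1
  k=1: a=6, p=25, q=6
  k=2: a=4, p=104, q=25
  k=3: a=1, p=129, q=31

129/31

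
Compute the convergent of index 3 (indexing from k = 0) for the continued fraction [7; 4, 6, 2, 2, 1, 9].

391/54

Using pₖ = aₖpₖ₋₁ + pₖ₋₂, qₖ = aₖqₖ₋₁ + qₖ₋₂ (with p₋₁=1, p₋₂=0, q₋₁=0, q₋₂=1):
  k=0: a=7, p=7, q=1
  k=1: a=4, p=29, q=4
  k=2: a=6, p=181, q=25
  k=3: a=2, p=391, q=54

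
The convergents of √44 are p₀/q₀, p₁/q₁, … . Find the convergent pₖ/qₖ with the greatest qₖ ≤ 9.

√44 = [6; 1, 1, 1, 2, 1, 1, 1, 12, …] (period length 8).
Convergents:
  p_0/q_0 = 6/1
  p_1/q_1 = 7/1
  p_2/q_2 = 13/2
  p_3/q_3 = 20/3
  p_4/q_4 = 53/8
  p_5/q_5 = 73/11
q_4 = 8 ≤ 9 < 11 = q_5, so the answer is 53/8.

53/8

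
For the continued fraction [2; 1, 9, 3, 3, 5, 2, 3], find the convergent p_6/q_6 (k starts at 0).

Using pₖ = aₖpₖ₋₁ + pₖ₋₂, qₖ = aₖqₖ₋₁ + qₖ₋₂ (with p₋₁=1, p₋₂=0, q₋₁=0, q₋₂=1):
  k=0: a=2, p=2, q=1
  k=1: a=1, p=3, q=1
  k=2: a=9, p=29, q=10
  k=3: a=3, p=90, q=31
  k=4: a=3, p=299, q=103
  k=5: a=5, p=1585, q=546
  k=6: a=2, p=3469, q=1195

3469/1195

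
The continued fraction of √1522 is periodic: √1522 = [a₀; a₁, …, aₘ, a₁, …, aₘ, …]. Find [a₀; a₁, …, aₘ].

a₀ = ⌊√1522⌋ = 39.
With m₀=0, d₀=1 and mₖ₊₁ = dₖaₖ − mₖ, dₖ₊₁ = (n − mₖ₊₁²)/dₖ, aₖ₊₁ = ⌊(a₀+mₖ₊₁)/dₖ₊₁⌋:
  k=1: m=39, d=1, a=78
d=1 and a=2a₀=78 at k=1, so the next step gives (m, d) = (39, 1) again — its k=1 value — and the period has length 1.

[39; 78]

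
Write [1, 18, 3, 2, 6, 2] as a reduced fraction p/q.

1871/1774

Using pₖ = aₖpₖ₋₁ + pₖ₋₂ and qₖ = aₖqₖ₋₁ + qₖ₋₂:
  k=0: a=1, p=1, q=1
  k=1: a=18, p=19, q=18
  k=2: a=3, p=58, q=55
  k=3: a=2, p=135, q=128
  k=4: a=6, p=868, q=823
  k=5: a=2, p=1871, q=1774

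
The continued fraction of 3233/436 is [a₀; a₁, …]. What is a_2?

3233 = 7·436 + 181   →  a_0 = 7
436 = 2·181 + 74   →  a_1 = 2
181 = 2·74 + 33   →  a_2 = 2

2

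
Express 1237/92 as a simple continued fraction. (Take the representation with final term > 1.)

[13; 2, 4, 10]

1237 = 13×92 + 41
92 = 2×41 + 10
41 = 4×10 + 1
10 = 10×1 + 0  (stop)
So 1237/92 = [13; 2, 4, 10].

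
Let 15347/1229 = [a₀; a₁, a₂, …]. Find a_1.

15347 = 12·1229 + 599   →  a_0 = 12
1229 = 2·599 + 31   →  a_1 = 2

2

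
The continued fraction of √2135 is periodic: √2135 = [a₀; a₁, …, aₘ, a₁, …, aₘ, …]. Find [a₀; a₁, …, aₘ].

a₀ = ⌊√2135⌋ = 46.
With m₀=0, d₀=1 and mₖ₊₁ = dₖaₖ − mₖ, dₖ₊₁ = (n − mₖ₊₁²)/dₖ, aₖ₊₁ = ⌊(a₀+mₖ₊₁)/dₖ₊₁⌋:
  k=1: m=46, d=19, a=4
  k=2: m=30, d=65, a=1
  k=3: m=35, d=14, a=5
  k=4: m=35, d=65, a=1
  k=5: m=30, d=19, a=4
  k=6: m=46, d=1, a=92
d=1 and a=2a₀=92 at k=6, so the next step gives (m, d) = (46, 19) again — its k=1 value — and the period has length 6.

[46; 4, 1, 5, 1, 4, 92]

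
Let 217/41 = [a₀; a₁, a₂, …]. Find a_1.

3

217 = 5·41 + 12   →  a_0 = 5
41 = 3·12 + 5   →  a_1 = 3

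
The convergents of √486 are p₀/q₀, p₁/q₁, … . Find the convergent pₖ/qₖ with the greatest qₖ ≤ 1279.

21362/969

√486 = [22; 22, 44, …] (period length 2).
Convergents:
  p_0/q_0 = 22/1
  p_1/q_1 = 485/22
  p_2/q_2 = 21362/969
  p_3/q_3 = 470449/21340
q_2 = 969 ≤ 1279 < 21340 = q_3, so the answer is 21362/969.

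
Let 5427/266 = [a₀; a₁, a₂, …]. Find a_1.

2

5427 = 20·266 + 107   →  a_0 = 20
266 = 2·107 + 52   →  a_1 = 2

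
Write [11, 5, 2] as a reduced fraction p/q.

123/11

Fold from the inside: start with 2/1.
  5 + 1/2 = 11/2
  11 + 2/11 = 123/11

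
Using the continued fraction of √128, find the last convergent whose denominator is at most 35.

181/16

√128 = [11; 3, 5, 3, 22, …] (period length 4).
Convergents:
  p_0/q_0 = 11/1
  p_1/q_1 = 34/3
  p_2/q_2 = 181/16
  p_3/q_3 = 577/51
q_2 = 16 ≤ 35 < 51 = q_3, so the answer is 181/16.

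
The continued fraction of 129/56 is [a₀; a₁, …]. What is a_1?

3

129 = 2·56 + 17   →  a_0 = 2
56 = 3·17 + 5   →  a_1 = 3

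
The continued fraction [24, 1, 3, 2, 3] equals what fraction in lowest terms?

Fold from the inside: start with 3/1.
  2 + 1/3 = 7/3
  3 + 3/7 = 24/7
  1 + 7/24 = 31/24
  24 + 24/31 = 768/31

768/31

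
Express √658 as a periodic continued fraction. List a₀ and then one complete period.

a₀ = ⌊√658⌋ = 25.
With m₀=0, d₀=1 and mₖ₊₁ = dₖaₖ − mₖ, dₖ₊₁ = (n − mₖ₊₁²)/dₖ, aₖ₊₁ = ⌊(a₀+mₖ₊₁)/dₖ₊₁⌋:
  k=1: m=25, d=33, a=1
  k=2: m=8, d=18, a=1
  k=3: m=10, d=31, a=1
  k=4: m=21, d=7, a=6
  k=5: m=21, d=31, a=1
  k=6: m=10, d=18, a=1
  k=7: m=8, d=33, a=1
  k=8: m=25, d=1, a=50
d=1 and a=2a₀=50 at k=8, so the next step gives (m, d) = (25, 33) again — its k=1 value — and the period has length 8.

[25; 1, 1, 1, 6, 1, 1, 1, 50]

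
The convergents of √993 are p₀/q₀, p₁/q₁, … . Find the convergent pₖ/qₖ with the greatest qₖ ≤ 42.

1292/41

√993 = [31; 1, 1, 20, 1, 1, 62, …] (period length 6).
Convergents:
  p_0/q_0 = 31/1
  p_1/q_1 = 32/1
  p_2/q_2 = 63/2
  p_3/q_3 = 1292/41
  p_4/q_4 = 1355/43
q_3 = 41 ≤ 42 < 43 = q_4, so the answer is 1292/41.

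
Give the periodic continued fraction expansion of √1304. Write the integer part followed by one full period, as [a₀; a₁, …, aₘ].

[36; 9, 72]

a₀ = ⌊√1304⌋ = 36.
With m₀=0, d₀=1 and mₖ₊₁ = dₖaₖ − mₖ, dₖ₊₁ = (n − mₖ₊₁²)/dₖ, aₖ₊₁ = ⌊(a₀+mₖ₊₁)/dₖ₊₁⌋:
  k=1: m=36, d=8, a=9
  k=2: m=36, d=1, a=72
d=1 and a=2a₀=72 at k=2, so the next step gives (m, d) = (36, 8) again — its k=1 value — and the period has length 2.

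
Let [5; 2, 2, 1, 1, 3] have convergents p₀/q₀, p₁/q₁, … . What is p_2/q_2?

27/5

Using pₖ = aₖpₖ₋₁ + pₖ₋₂, qₖ = aₖqₖ₋₁ + qₖ₋₂ (with p₋₁=1, p₋₂=0, q₋₁=0, q₋₂=1):
  k=0: a=5, p=5, q=1
  k=1: a=2, p=11, q=2
  k=2: a=2, p=27, q=5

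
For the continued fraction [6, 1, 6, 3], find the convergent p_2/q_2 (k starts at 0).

Using pₖ = aₖpₖ₋₁ + pₖ₋₂, qₖ = aₖqₖ₋₁ + qₖ₋₂ (with p₋₁=1, p₋₂=0, q₋₁=0, q₋₂=1):
  k=0: a=6, p=6, q=1
  k=1: a=1, p=7, q=1
  k=2: a=6, p=48, q=7

48/7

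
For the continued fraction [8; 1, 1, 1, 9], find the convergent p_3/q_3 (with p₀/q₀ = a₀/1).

Using pₖ = aₖpₖ₋₁ + pₖ₋₂, qₖ = aₖqₖ₋₁ + qₖ₋₂ (with p₋₁=1, p₋₂=0, q₋₁=0, q₋₂=1):
  k=0: a=8, p=8, q=1
  k=1: a=1, p=9, q=1
  k=2: a=1, p=17, q=2
  k=3: a=1, p=26, q=3

26/3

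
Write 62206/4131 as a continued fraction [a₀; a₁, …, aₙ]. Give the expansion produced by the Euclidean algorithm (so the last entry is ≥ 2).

62206 = 15*4131 + 241
4131 = 17*241 + 34
241 = 7*34 + 3
34 = 11*3 + 1
3 = 3*1 + 0  (stop)
So 62206/4131 = [15; 17, 7, 11, 3].

[15; 17, 7, 11, 3]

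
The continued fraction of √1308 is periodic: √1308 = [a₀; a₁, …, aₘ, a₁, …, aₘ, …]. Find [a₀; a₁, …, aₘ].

a₀ = ⌊√1308⌋ = 36.
With m₀=0, d₀=1 and mₖ₊₁ = dₖaₖ − mₖ, dₖ₊₁ = (n − mₖ₊₁²)/dₖ, aₖ₊₁ = ⌊(a₀+mₖ₊₁)/dₖ₊₁⌋:
  k=1: m=36, d=12, a=6
  k=2: m=36, d=1, a=72
d=1 and a=2a₀=72 at k=2, so the next step gives (m, d) = (36, 12) again — its k=1 value — and the period has length 2.

[36; 6, 72]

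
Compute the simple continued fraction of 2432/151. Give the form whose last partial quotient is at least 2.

2432 = 16·151 + 16
151 = 9·16 + 7
16 = 2·7 + 2
7 = 3·2 + 1
2 = 2·1 + 0  (stop)
So 2432/151 = [16; 9, 2, 3, 2].

[16; 9, 2, 3, 2]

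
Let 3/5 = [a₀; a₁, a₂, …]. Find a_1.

1

3 = 0·5 + 3   →  a_0 = 0
5 = 1·3 + 2   →  a_1 = 1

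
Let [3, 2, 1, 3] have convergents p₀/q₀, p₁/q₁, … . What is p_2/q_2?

10/3

Using pₖ = aₖpₖ₋₁ + pₖ₋₂, qₖ = aₖqₖ₋₁ + qₖ₋₂ (with p₋₁=1, p₋₂=0, q₋₁=0, q₋₂=1):
  k=0: a=3, p=3, q=1
  k=1: a=2, p=7, q=2
  k=2: a=1, p=10, q=3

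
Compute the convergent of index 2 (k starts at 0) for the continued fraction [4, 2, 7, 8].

67/15

Using pₖ = aₖpₖ₋₁ + pₖ₋₂, qₖ = aₖqₖ₋₁ + qₖ₋₂ (with p₋₁=1, p₋₂=0, q₋₁=0, q₋₂=1):
  k=0: a=4, p=4, q=1
  k=1: a=2, p=9, q=2
  k=2: a=7, p=67, q=15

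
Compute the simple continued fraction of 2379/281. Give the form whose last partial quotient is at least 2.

[8; 2, 6, 1, 8, 2]

2379 = 8*281 + 131
281 = 2*131 + 19
131 = 6*19 + 17
19 = 1*17 + 2
17 = 8*2 + 1
2 = 2*1 + 0  (stop)
So 2379/281 = [8; 2, 6, 1, 8, 2].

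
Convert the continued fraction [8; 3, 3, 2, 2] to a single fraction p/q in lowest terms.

465/56

Fold from the inside: start with 2/1.
  2 + 1/2 = 5/2
  3 + 2/5 = 17/5
  3 + 5/17 = 56/17
  8 + 17/56 = 465/56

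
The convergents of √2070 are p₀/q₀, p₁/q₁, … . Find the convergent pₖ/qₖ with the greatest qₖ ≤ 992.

16561/364

√2070 = [45; 2, 90, …] (period length 2).
Convergents:
  p_0/q_0 = 45/1
  p_1/q_1 = 91/2
  p_2/q_2 = 8235/181
  p_3/q_3 = 16561/364
  p_4/q_4 = 1498725/32941
q_3 = 364 ≤ 992 < 32941 = q_4, so the answer is 16561/364.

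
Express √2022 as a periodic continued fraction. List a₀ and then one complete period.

a₀ = ⌊√2022⌋ = 44.

[44; 1, 28, 1, 88]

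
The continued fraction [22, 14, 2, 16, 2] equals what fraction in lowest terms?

Using pₖ = aₖpₖ₋₁ + pₖ₋₂ and qₖ = aₖqₖ₋₁ + qₖ₋₂:
  k=0: a=22, p=22, q=1
  k=1: a=14, p=309, q=14
  k=2: a=2, p=640, q=29
  k=3: a=16, p=10549, q=478
  k=4: a=2, p=21738, q=985

21738/985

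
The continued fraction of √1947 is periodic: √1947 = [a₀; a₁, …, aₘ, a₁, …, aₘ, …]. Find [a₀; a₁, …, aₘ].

[44; 8, 88]

a₀ = ⌊√1947⌋ = 44.
With m₀=0, d₀=1 and mₖ₊₁ = dₖaₖ − mₖ, dₖ₊₁ = (n − mₖ₊₁²)/dₖ, aₖ₊₁ = ⌊(a₀+mₖ₊₁)/dₖ₊₁⌋:
  k=1: m=44, d=11, a=8
  k=2: m=44, d=1, a=88
d=1 and a=2a₀=88 at k=2, so the next step gives (m, d) = (44, 11) again — its k=1 value — and the period has length 2.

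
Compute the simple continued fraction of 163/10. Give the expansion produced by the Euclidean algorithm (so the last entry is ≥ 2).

163 = 16*10 + 3
10 = 3*3 + 1
3 = 3*1 + 0  (stop)
So 163/10 = [16; 3, 3].

[16; 3, 3]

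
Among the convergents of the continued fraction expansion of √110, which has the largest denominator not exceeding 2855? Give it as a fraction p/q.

√110 = [10; 2, 20, …] (period length 2).
Convergents:
  p_0/q_0 = 10/1
  p_1/q_1 = 21/2
  p_2/q_2 = 430/41
  p_3/q_3 = 881/84
  p_4/q_4 = 18050/1721
  p_5/q_5 = 36981/3526
q_4 = 1721 ≤ 2855 < 3526 = q_5, so the answer is 18050/1721.

18050/1721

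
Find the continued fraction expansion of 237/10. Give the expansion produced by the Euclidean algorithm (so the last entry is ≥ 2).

[23; 1, 2, 3]

237 = 23·10 + 7
10 = 1·7 + 3
7 = 2·3 + 1
3 = 3·1 + 0  (stop)
So 237/10 = [23; 1, 2, 3].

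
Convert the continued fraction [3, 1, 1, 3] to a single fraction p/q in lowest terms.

Fold from the inside: start with 3/1.
  1 + 1/3 = 4/3
  1 + 3/4 = 7/4
  3 + 4/7 = 25/7

25/7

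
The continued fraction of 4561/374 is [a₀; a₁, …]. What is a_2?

8

4561 = 12·374 + 73   →  a_0 = 12
374 = 5·73 + 9   →  a_1 = 5
73 = 8·9 + 1   →  a_2 = 8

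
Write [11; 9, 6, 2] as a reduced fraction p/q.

Using pₖ = aₖpₖ₋₁ + pₖ₋₂ and qₖ = aₖqₖ₋₁ + qₖ₋₂:
  k=0: a=11, p=11, q=1
  k=1: a=9, p=100, q=9
  k=2: a=6, p=611, q=55
  k=3: a=2, p=1322, q=119

1322/119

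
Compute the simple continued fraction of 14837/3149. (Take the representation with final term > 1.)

[4; 1, 2, 2, 7, 3, 19]

14837 = 4×3149 + 2241
3149 = 1×2241 + 908
2241 = 2×908 + 425
908 = 2×425 + 58
425 = 7×58 + 19
58 = 3×19 + 1
19 = 19×1 + 0  (stop)
So 14837/3149 = [4; 1, 2, 2, 7, 3, 19].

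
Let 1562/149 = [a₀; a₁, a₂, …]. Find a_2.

14

1562 = 10·149 + 72   →  a_0 = 10
149 = 2·72 + 5   →  a_1 = 2
72 = 14·5 + 2   →  a_2 = 14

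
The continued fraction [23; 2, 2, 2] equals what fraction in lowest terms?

281/12

Using pₖ = aₖpₖ₋₁ + pₖ₋₂ and qₖ = aₖqₖ₋₁ + qₖ₋₂:
  k=0: a=23, p=23, q=1
  k=1: a=2, p=47, q=2
  k=2: a=2, p=117, q=5
  k=3: a=2, p=281, q=12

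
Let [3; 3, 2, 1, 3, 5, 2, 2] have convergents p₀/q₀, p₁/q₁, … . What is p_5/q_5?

Using pₖ = aₖpₖ₋₁ + pₖ₋₂, qₖ = aₖqₖ₋₁ + qₖ₋₂ (with p₋₁=1, p₋₂=0, q₋₁=0, q₋₂=1):
  k=0: a=3, p=3, q=1
  k=1: a=3, p=10, q=3
  k=2: a=2, p=23, q=7
  k=3: a=1, p=33, q=10
  k=4: a=3, p=122, q=37
  k=5: a=5, p=643, q=195

643/195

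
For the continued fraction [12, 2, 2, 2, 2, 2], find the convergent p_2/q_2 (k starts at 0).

62/5

Using pₖ = aₖpₖ₋₁ + pₖ₋₂, qₖ = aₖqₖ₋₁ + qₖ₋₂ (with p₋₁=1, p₋₂=0, q₋₁=0, q₋₂=1):
  k=0: a=12, p=12, q=1
  k=1: a=2, p=25, q=2
  k=2: a=2, p=62, q=5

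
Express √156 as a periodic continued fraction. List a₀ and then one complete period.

[12; 2, 24]

a₀ = ⌊√156⌋ = 12.
With m₀=0, d₀=1 and mₖ₊₁ = dₖaₖ − mₖ, dₖ₊₁ = (n − mₖ₊₁²)/dₖ, aₖ₊₁ = ⌊(a₀+mₖ₊₁)/dₖ₊₁⌋:
  k=1: m=12, d=12, a=2
  k=2: m=12, d=1, a=24
d=1 and a=2a₀=24 at k=2, so the next step gives (m, d) = (12, 12) again — its k=1 value — and the period has length 2.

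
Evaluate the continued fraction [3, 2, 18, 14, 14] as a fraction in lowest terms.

Fold from the inside: start with 14/1.
  14 + 1/14 = 197/14
  18 + 14/197 = 3560/197
  2 + 197/3560 = 7317/3560
  3 + 3560/7317 = 25511/7317

25511/7317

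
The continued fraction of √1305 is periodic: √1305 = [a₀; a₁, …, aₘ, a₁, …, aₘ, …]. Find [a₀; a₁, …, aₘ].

[36; 8, 72]

a₀ = ⌊√1305⌋ = 36.
With m₀=0, d₀=1 and mₖ₊₁ = dₖaₖ − mₖ, dₖ₊₁ = (n − mₖ₊₁²)/dₖ, aₖ₊₁ = ⌊(a₀+mₖ₊₁)/dₖ₊₁⌋:
  k=1: m=36, d=9, a=8
  k=2: m=36, d=1, a=72
d=1 and a=2a₀=72 at k=2, so the next step gives (m, d) = (36, 9) again — its k=1 value — and the period has length 2.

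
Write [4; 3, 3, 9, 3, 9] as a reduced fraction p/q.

11587/2694

Using pₖ = aₖpₖ₋₁ + pₖ₋₂ and qₖ = aₖqₖ₋₁ + qₖ₋₂:
  k=0: a=4, p=4, q=1
  k=1: a=3, p=13, q=3
  k=2: a=3, p=43, q=10
  k=3: a=9, p=400, q=93
  k=4: a=3, p=1243, q=289
  k=5: a=9, p=11587, q=2694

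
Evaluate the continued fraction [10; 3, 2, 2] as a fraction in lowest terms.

175/17

Fold from the inside: start with 2/1.
  2 + 1/2 = 5/2
  3 + 2/5 = 17/5
  10 + 5/17 = 175/17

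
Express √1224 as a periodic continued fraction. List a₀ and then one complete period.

a₀ = ⌊√1224⌋ = 34.
With m₀=0, d₀=1 and mₖ₊₁ = dₖaₖ − mₖ, dₖ₊₁ = (n − mₖ₊₁²)/dₖ, aₖ₊₁ = ⌊(a₀+mₖ₊₁)/dₖ₊₁⌋:
  k=1: m=34, d=68, a=1
  k=2: m=34, d=1, a=68
d=1 and a=2a₀=68 at k=2, so the next step gives (m, d) = (34, 68) again — its k=1 value — and the period has length 2.

[34; 1, 68]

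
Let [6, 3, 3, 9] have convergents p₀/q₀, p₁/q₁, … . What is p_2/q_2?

63/10

Using pₖ = aₖpₖ₋₁ + pₖ₋₂, qₖ = aₖqₖ₋₁ + qₖ₋₂ (with p₋₁=1, p₋₂=0, q₋₁=0, q₋₂=1):
  k=0: a=6, p=6, q=1
  k=1: a=3, p=19, q=3
  k=2: a=3, p=63, q=10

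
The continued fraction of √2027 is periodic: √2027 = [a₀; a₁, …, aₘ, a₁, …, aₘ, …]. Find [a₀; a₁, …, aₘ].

a₀ = ⌊√2027⌋ = 45.
With m₀=0, d₀=1 and mₖ₊₁ = dₖaₖ − mₖ, dₖ₊₁ = (n − mₖ₊₁²)/dₖ, aₖ₊₁ = ⌊(a₀+mₖ₊₁)/dₖ₊₁⌋:
  k=1: m=45, d=2, a=45
  k=2: m=45, d=1, a=90
d=1 and a=2a₀=90 at k=2, so the next step gives (m, d) = (45, 2) again — its k=1 value — and the period has length 2.

[45; 45, 90]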